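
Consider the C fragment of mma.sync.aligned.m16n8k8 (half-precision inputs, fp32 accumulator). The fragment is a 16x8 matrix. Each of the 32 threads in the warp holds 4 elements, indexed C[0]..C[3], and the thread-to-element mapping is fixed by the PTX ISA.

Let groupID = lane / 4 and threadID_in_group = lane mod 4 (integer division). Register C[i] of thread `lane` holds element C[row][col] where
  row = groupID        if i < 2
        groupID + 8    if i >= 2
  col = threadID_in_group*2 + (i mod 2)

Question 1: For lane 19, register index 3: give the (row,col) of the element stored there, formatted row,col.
12,7

L=19->g=19>>2=4, t=19&3=3
[3]->row 4+8=12  col 3·2+1=7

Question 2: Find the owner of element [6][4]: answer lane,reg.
26,0

r=6⇒gr=6,Rb=0  c=4⇒th=2,odd=0
L=6*4+2=26  i=0*2+0=0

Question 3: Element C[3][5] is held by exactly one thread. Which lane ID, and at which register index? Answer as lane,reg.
r=3⇒gr=3,Rb=0  c=5⇒th=2,odd=1
L=3*4+2=14  i=0*2+1=1

14,1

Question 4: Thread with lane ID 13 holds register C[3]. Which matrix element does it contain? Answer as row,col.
11,3

lane 13: g=3 (13/4), t=1 (13%4)
i=3: r=3+8=11, c=1*2+1=3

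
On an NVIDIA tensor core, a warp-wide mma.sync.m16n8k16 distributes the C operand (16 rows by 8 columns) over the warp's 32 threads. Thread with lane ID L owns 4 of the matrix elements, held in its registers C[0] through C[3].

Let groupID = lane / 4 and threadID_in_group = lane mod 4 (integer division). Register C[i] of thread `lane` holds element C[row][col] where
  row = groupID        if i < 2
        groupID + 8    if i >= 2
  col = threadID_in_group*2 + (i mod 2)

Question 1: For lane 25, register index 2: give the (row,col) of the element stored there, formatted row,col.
14,2

25: gr=6,th=1
[2] (6+8,1*2+0) = (14,2)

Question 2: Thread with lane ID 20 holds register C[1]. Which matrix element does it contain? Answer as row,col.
lane 20->20/4=5, 20 mod 4=0
i=1  r:5+0->5  c:2·0+1->1

5,1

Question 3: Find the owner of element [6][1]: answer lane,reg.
24,1

r=6->g=6,rb=0  c=1->t=0,b0=1
L=6*4+0=24  i=0*2+1=1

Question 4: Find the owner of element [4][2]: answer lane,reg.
17,0

r:4=>grp=4,rB=0  c:2=>tig=1,lo=0
L=4*4+1=17  i=0*2+0=0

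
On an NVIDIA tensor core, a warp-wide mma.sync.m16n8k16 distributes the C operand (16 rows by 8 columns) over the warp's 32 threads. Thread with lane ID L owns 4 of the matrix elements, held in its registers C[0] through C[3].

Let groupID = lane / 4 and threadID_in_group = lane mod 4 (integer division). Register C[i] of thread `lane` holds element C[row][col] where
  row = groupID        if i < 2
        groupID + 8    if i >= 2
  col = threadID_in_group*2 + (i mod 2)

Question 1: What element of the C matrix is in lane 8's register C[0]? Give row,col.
2,0

lane 8->8/4=2, 8 mod 4=0
i=0  r:2+0->2  c:2·0+0->0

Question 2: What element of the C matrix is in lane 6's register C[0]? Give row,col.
1,4

L=6→G=6>>2=1, T=6&3=2
[0]→row 1+0=1  col 2·2+0=4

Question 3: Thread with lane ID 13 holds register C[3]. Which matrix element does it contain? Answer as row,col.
11,3

lane 13: gr=3 (13/4), th=1 (13%4)
i=3: r=3+8=11, c=1*2+1=3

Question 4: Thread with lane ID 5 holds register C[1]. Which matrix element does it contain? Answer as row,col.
1,3

lane 5⇒5/4=1, 5 mod 4=1
i=1  r:1+0⇒1  c:2·1+1⇒3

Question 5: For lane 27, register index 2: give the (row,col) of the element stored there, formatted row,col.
14,6

L=27->gid=27>>2=6, tid=27&3=3
[2]->row 6+8=14  col 3·2+0=6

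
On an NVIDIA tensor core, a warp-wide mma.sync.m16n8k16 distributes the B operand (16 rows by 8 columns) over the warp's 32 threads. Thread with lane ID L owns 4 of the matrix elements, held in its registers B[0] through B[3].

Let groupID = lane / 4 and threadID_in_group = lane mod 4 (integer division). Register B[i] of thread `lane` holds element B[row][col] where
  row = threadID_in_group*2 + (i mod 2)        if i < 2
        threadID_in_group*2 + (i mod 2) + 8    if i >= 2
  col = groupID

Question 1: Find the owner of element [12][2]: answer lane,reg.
c: 2->gid=2  r: 12->r8=1,tid=2,i&1=0
L=2*4+2=10  i=1*2+0=2

10,2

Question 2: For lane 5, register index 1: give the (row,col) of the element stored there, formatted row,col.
5: g=1,t=1
[1] (1*2+1+0,1) = (3,1)

3,1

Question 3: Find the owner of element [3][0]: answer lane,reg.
c=0→G=0  r=3→rhi=0,T=1,p=1
L=0*4+1=1  i=0*2+1=1

1,1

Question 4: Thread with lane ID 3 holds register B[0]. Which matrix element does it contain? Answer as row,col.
L=3⇒gr=3>>2=0, th=3&3=3
[0]⇒row 3·2+0+0=6  col gr=0

6,0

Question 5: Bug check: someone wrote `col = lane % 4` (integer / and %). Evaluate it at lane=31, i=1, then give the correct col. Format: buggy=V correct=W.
buggy=3 correct=7

`lane % 4`[31,1]⇒3
L=31⇒gr=31>>2=7, th=31&3=3
[1]⇒row 3·2+1+0=7  col gr=7
col: 3 vs 7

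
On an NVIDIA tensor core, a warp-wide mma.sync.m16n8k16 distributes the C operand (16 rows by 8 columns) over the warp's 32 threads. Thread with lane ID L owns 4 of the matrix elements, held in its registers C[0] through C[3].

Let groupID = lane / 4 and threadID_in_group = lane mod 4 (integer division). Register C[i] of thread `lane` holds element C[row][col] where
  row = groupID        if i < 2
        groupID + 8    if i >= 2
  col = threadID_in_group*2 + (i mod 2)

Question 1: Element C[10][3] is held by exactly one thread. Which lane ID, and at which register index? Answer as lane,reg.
9,3

r: 10->gid=2,r8=1  c: 3->tid=1,i&1=1
L=2*4+1=9  i=1*2+1=3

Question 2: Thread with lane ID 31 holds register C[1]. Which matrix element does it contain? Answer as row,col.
lane 31: G=7 (31/4), T=3 (31%4)
i=1: r=7+0=7, c=3*2+1=7

7,7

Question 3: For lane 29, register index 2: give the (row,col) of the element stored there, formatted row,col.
L=29=>grp=29>>2=7, tig=29&3=1
[2]=>row 7+8=15  col 1·2+0=2

15,2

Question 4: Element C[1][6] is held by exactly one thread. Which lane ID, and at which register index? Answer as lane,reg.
7,0

r: 1->gid=1,r8=0  c: 6->tid=3,i&1=0
L=1*4+3=7  i=0*2+0=0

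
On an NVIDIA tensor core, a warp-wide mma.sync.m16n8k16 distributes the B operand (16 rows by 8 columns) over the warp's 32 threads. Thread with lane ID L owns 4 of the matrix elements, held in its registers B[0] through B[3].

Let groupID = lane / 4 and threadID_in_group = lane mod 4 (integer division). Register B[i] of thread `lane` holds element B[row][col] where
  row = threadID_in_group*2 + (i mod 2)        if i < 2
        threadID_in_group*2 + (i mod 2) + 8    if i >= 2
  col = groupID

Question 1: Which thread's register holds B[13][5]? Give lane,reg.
22,3

c=5->g=5  r=13->rb=1,t=2,b0=1
L=5*4+2=22  i=1*2+1=3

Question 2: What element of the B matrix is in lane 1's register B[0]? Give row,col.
2,0

lane 1: g=0 (1/4), t=1 (1%4)
i=0: r=1*2+0+0=2, c=g=0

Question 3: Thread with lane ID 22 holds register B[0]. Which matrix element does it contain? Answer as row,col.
4,5

22: G=5,T=2
[0] (2*2+0+0,5) = (4,5)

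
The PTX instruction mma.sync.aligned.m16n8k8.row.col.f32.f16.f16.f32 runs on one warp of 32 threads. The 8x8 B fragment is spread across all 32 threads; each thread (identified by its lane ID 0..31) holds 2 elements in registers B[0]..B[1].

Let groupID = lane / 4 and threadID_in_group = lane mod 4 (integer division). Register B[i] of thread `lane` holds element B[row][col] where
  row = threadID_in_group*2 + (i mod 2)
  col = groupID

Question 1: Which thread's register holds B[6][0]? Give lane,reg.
3,0

c=0->g=0  r=6->t=3,b0=0
L=0*4+3=3  i=0=0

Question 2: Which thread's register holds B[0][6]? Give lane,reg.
24,0

c: 6->gid=6  r: 0->tid=0,i&1=0
L=6*4+0=24  i=0=0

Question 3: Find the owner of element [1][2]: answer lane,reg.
c=2→G=2  r=1→T=0,p=1
L=2*4+0=8  i=1=1

8,1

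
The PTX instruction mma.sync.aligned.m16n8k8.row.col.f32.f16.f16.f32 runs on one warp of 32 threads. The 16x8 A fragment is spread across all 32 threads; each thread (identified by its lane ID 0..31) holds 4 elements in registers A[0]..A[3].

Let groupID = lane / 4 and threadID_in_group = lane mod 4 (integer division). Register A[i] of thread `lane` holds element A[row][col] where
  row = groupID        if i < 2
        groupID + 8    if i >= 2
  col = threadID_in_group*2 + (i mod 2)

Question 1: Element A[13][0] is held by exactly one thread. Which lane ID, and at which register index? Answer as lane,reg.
20,2

r=13⇒gr=5,Rb=1  c=0⇒th=0,odd=0
L=5*4+0=20  i=1*2+0=2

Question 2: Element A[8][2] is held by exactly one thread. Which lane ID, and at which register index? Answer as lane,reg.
1,2

r=8->g=0,rb=1  c=2->t=1,b0=0
L=0*4+1=1  i=1*2+0=2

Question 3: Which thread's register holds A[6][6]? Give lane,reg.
r=6⇒gr=6,Rb=0  c=6⇒th=3,odd=0
L=6*4+3=27  i=0*2+0=0

27,0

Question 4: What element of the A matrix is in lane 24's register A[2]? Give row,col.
lane 24: G=6 (24/4), T=0 (24%4)
i=2: r=6+8=14, c=0*2+0=0

14,0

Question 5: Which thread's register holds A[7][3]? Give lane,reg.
r=7→G=7,rhi=0  c=3→T=1,p=1
L=7*4+1=29  i=0*2+1=1

29,1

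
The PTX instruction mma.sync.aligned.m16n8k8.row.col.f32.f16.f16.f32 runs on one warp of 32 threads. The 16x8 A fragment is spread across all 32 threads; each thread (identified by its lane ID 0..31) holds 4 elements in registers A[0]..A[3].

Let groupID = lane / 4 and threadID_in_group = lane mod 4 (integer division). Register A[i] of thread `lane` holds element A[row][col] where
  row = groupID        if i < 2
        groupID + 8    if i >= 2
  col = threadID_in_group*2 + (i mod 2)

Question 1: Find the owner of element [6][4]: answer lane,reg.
r=6→G=6,rhi=0  c=4→T=2,p=0
L=6*4+2=26  i=0*2+0=0

26,0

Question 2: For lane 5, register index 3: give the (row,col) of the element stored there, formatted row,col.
5: g=1,t=1
[3] (1+8,1*2+1) = (9,3)

9,3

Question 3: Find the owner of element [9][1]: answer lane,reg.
4,3

r=9->g=1,rb=1  c=1->t=0,b0=1
L=1*4+0=4  i=1*2+1=3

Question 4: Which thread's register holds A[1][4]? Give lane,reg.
6,0

r:1=>grp=1,rB=0  c:4=>tig=2,lo=0
L=1*4+2=6  i=0*2+0=0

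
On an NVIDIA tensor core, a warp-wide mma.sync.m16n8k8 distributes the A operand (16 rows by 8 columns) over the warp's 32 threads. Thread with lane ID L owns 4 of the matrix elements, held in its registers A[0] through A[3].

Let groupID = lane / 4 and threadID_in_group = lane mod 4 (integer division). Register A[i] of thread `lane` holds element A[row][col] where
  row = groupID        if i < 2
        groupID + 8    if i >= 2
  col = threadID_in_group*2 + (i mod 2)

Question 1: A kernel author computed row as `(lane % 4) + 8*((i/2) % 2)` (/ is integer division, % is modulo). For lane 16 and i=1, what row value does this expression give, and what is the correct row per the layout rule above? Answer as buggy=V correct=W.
`(lane % 4) + 8*((i/2) % 2)`[16,1]→0
lane 16→16/4=4, 16 mod 4=0
i=1  r:4+0→4  c:2·0+1→1
row: 0 vs 4

buggy=0 correct=4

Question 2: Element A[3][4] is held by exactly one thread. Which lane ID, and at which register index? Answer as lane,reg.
r=3⇒gr=3,Rb=0  c=4⇒th=2,odd=0
L=3*4+2=14  i=0*2+0=0

14,0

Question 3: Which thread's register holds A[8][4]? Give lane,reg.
2,2

r=8⇒gr=0,Rb=1  c=4⇒th=2,odd=0
L=0*4+2=2  i=1*2+0=2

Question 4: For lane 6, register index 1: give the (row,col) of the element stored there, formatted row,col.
6: grp=1,tig=2
[1] (1+0,2*2+1) = (1,5)

1,5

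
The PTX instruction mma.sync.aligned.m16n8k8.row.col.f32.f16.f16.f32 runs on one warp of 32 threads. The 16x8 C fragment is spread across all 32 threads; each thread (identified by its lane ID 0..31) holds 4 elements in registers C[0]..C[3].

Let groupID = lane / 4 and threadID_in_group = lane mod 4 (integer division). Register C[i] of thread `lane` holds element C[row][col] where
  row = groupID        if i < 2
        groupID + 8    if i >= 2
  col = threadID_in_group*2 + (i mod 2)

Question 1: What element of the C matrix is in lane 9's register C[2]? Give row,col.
10,2

lane 9⇒9/4=2, 9 mod 4=1
i=2  r:2+8⇒10  c:2·1+0⇒2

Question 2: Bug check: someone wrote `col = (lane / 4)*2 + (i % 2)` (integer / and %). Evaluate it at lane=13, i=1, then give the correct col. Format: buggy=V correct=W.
buggy=7 correct=3

`(lane / 4)*2 + (i % 2)`[13,1]->7
lane 13: g=3 (13/4), t=1 (13%4)
i=1: r=3+0=3, c=1*2+1=3
col: 7 vs 3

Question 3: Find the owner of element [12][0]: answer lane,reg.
r: 12->gid=4,r8=1  c: 0->tid=0,i&1=0
L=4*4+0=16  i=1*2+0=2

16,2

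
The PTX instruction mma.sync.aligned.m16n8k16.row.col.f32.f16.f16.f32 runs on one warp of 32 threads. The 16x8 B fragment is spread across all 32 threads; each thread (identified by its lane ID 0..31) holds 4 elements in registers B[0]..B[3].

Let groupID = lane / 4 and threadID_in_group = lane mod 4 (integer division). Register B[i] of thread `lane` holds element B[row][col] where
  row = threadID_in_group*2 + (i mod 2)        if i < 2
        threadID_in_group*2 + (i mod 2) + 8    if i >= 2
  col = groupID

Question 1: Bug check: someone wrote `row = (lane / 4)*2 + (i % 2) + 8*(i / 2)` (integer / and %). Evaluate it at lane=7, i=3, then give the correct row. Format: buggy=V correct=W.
`(lane / 4)*2 + (i % 2) + 8*(i / 2)`[7,3]->11
lane 7: g=1 (7/4), t=3 (7%4)
i=3: r=3*2+1+8=15, c=g=1
row: 11 vs 15

buggy=11 correct=15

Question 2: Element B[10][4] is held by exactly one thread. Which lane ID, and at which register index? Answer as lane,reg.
17,2

c: 4->gid=4  r: 10->r8=1,tid=1,i&1=0
L=4*4+1=17  i=1*2+0=2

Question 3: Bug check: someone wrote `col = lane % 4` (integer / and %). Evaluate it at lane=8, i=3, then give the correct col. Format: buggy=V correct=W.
buggy=0 correct=2

`lane % 4`[8,3]⇒0
8: gr=2,th=0
[3] (0*2+1+8,2) = (9,2)
col: 0 vs 2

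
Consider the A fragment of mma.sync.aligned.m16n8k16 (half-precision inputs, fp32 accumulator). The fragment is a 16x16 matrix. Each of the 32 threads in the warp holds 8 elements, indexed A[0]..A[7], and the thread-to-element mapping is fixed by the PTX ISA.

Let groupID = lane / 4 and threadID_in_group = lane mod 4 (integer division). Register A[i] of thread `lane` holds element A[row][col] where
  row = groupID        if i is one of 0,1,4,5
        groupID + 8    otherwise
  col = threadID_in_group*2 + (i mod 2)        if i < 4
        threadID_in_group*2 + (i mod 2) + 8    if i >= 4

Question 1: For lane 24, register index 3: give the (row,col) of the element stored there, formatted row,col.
L=24⇒gr=24>>2=6, th=24&3=0
[3]⇒row 6+8=14  col 0·2+1+0=1

14,1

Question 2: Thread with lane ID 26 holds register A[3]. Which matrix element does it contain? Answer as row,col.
14,5

lane 26: g=6 (26/4), t=2 (26%4)
i=3: r=6+8=14, c=2*2+1+0=5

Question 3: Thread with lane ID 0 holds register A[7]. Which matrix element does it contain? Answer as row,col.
lane 0: g=0 (0/4), t=0 (0%4)
i=7: r=0+8=8, c=0*2+1+8=9

8,9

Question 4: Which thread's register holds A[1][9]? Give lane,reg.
4,5

r:1=>grp=1,rB=0  c:9=>cB=1,tig=0,lo=1
L=1*4+0=4  i=1*4+0*2+1=5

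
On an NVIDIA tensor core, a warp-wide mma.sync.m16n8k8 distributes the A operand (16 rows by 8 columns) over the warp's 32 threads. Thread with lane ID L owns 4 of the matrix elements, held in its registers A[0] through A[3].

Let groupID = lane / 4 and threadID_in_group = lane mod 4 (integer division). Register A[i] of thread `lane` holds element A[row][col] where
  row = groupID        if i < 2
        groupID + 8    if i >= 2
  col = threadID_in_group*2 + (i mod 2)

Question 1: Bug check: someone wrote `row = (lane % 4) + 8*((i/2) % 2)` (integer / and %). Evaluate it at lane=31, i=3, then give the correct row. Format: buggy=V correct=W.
buggy=11 correct=15

`(lane % 4) + 8*((i/2) % 2)`[31,3]->11
31: g=7,t=3
[3] (7+8,3*2+1) = (15,7)
row: 11 vs 15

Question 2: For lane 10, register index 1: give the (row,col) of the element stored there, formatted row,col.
2,5

lane 10⇒10/4=2, 10 mod 4=2
i=1  r:2+0⇒2  c:2·2+1⇒5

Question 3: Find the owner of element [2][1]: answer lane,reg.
8,1

r=2⇒gr=2,Rb=0  c=1⇒th=0,odd=1
L=2*4+0=8  i=0*2+1=1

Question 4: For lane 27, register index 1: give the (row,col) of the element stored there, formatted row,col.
6,7

lane 27->27/4=6, 27 mod 4=3
i=1  r:6+0->6  c:2·3+1->7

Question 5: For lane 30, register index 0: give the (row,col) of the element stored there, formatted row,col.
lane 30->30/4=7, 30 mod 4=2
i=0  r:7+0->7  c:2·2+0->4

7,4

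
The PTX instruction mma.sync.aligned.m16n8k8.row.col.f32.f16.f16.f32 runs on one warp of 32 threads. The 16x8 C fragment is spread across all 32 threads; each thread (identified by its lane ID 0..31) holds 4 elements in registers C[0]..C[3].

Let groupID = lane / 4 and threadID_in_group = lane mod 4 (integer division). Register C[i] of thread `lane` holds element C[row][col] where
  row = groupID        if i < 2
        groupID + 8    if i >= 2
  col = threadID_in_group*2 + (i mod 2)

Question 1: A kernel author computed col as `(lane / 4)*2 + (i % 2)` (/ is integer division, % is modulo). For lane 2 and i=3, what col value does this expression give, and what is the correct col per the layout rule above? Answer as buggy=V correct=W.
buggy=1 correct=5

`(lane / 4)*2 + (i % 2)`[2,3]->1
2: gid=0,tid=2
[3] (0+8,2*2+1) = (8,5)
col: 1 vs 5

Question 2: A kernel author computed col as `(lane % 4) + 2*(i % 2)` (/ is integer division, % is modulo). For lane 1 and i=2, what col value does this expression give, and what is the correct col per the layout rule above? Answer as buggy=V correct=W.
`(lane % 4) + 2*(i % 2)`[1,2]->1
lane 1->1/4=0, 1 mod 4=1
i=2  r:0+8->8  c:2·1+0->2
col: 1 vs 2

buggy=1 correct=2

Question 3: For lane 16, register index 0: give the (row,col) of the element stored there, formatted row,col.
4,0

16: grp=4,tig=0
[0] (4+0,0*2+0) = (4,0)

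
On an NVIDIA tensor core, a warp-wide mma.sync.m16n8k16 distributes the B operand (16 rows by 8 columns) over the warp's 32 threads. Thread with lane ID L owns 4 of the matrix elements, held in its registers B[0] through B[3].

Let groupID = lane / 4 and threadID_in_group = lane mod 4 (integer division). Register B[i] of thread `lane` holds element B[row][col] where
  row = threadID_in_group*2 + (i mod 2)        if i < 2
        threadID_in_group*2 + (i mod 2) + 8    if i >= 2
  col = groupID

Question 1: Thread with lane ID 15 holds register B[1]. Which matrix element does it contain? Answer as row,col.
lane 15: gr=3 (15/4), th=3 (15%4)
i=1: r=3*2+1+0=7, c=gr=3

7,3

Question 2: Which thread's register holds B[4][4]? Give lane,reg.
c=4->g=4  r=4->rb=0,t=2,b0=0
L=4*4+2=18  i=0*2+0=0

18,0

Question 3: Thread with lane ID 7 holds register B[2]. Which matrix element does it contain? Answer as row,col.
7: gr=1,th=3
[2] (3*2+0+8,1) = (14,1)

14,1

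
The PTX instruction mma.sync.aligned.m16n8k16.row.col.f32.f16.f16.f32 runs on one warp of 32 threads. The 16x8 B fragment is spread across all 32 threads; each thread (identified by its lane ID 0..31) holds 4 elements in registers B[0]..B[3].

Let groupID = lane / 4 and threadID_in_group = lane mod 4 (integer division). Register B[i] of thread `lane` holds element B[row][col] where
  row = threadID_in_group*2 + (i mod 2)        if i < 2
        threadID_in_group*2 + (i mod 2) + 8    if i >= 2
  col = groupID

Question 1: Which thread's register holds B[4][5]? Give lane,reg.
c=5->g=5  r=4->rb=0,t=2,b0=0
L=5*4+2=22  i=0*2+0=0

22,0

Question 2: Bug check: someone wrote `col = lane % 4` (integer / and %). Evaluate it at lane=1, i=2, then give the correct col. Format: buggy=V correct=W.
buggy=1 correct=0

`lane % 4`[1,2]->1
1: g=0,t=1
[2] (1*2+0+8,0) = (10,0)
col: 1 vs 0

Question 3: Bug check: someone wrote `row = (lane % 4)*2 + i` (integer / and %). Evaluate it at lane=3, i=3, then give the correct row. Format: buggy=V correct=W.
buggy=9 correct=15

`(lane % 4)*2 + i`[3,3]->9
L=3->g=3>>2=0, t=3&3=3
[3]->row 3·2+1+8=15  col g=0
row: 9 vs 15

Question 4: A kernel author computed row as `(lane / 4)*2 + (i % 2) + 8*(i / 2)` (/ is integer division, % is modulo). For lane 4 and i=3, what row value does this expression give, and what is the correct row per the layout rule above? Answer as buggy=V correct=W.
buggy=11 correct=9

`(lane / 4)*2 + (i % 2) + 8*(i / 2)`[4,3]->11
lane 4->4/4=1, 4 mod 4=0
i=3  r:2·0+1+8->9  c:1
row: 11 vs 9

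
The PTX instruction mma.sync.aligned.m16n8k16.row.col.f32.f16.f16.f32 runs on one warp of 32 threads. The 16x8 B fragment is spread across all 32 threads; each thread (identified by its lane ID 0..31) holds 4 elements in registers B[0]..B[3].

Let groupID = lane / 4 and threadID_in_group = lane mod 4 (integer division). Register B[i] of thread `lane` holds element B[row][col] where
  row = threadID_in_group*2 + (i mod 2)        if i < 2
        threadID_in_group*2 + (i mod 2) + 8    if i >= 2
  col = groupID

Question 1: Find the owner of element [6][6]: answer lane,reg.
27,0

c:6=>grp=6  r:6=>rB=0,tig=3,lo=0
L=6*4+3=27  i=0*2+0=0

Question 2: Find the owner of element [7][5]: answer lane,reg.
c:5=>grp=5  r:7=>rB=0,tig=3,lo=1
L=5*4+3=23  i=0*2+1=1

23,1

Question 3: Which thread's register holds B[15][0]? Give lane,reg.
c=0⇒gr=0  r=15⇒Rb=1,th=3,odd=1
L=0*4+3=3  i=1*2+1=3

3,3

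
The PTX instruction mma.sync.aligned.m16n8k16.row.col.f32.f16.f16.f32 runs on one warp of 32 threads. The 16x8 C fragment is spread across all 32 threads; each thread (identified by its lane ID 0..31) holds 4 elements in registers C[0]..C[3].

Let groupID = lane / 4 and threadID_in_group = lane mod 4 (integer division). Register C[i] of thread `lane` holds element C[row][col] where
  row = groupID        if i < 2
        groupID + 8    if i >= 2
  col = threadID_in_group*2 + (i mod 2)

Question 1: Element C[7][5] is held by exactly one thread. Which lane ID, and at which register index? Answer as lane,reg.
r=7→G=7,rhi=0  c=5→T=2,p=1
L=7*4+2=30  i=0*2+1=1

30,1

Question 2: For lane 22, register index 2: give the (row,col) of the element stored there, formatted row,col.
lane 22: grp=5 (22/4), tig=2 (22%4)
i=2: r=5+8=13, c=2*2+0=4

13,4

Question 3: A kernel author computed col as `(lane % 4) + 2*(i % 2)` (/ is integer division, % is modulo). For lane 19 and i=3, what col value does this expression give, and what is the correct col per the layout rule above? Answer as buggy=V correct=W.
`(lane % 4) + 2*(i % 2)`[19,3]->5
L=19->gid=19>>2=4, tid=19&3=3
[3]->row 4+8=12  col 3·2+1=7
col: 5 vs 7

buggy=5 correct=7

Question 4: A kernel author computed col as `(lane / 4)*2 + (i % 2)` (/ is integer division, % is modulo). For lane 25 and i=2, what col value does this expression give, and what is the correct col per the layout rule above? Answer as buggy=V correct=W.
`(lane / 4)*2 + (i % 2)`[25,2]→12
lane 25: G=6 (25/4), T=1 (25%4)
i=2: r=6+8=14, c=1*2+0=2
col: 12 vs 2

buggy=12 correct=2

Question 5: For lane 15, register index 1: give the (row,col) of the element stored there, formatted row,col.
lane 15=>15/4=3, 15 mod 4=3
i=1  r:3+0=>3  c:2·3+1=>7

3,7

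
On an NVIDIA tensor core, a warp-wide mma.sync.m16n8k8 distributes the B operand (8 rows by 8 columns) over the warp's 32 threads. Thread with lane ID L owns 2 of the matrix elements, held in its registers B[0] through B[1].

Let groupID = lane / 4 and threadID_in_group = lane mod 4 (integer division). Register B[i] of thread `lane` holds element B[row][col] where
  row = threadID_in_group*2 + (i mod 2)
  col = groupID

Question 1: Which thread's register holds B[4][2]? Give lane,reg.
10,0

c:2=>grp=2  r:4=>tig=2,lo=0
L=2*4+2=10  i=0=0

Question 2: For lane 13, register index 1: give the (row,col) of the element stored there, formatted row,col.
lane 13: G=3 (13/4), T=1 (13%4)
i=1: r=1*2+1=3, c=G=3

3,3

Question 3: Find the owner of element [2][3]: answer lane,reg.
13,0

c=3→G=3  r=2→T=1,p=0
L=3*4+1=13  i=0=0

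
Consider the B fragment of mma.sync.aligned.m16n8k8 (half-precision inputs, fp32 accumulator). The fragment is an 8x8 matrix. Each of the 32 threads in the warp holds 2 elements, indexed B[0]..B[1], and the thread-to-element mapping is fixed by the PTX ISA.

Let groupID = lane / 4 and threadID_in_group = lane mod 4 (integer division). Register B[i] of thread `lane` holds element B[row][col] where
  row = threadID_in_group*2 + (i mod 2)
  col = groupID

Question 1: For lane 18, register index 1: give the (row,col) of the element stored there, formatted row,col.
5,4

L=18->g=18>>2=4, t=18&3=2
[1]->row 2·2+1=5  col g=4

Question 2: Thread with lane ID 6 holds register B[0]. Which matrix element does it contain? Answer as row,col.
lane 6⇒6/4=1, 6 mod 4=2
i=0  r:2·2+0⇒4  c:1

4,1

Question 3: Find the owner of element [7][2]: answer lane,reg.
c:2=>grp=2  r:7=>tig=3,lo=1
L=2*4+3=11  i=1=1

11,1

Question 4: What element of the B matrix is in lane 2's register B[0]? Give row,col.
2: grp=0,tig=2
[0] (2*2+0,0) = (4,0)

4,0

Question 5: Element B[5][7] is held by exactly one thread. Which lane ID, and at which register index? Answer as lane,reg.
30,1

c=7->g=7  r=5->t=2,b0=1
L=7*4+2=30  i=1=1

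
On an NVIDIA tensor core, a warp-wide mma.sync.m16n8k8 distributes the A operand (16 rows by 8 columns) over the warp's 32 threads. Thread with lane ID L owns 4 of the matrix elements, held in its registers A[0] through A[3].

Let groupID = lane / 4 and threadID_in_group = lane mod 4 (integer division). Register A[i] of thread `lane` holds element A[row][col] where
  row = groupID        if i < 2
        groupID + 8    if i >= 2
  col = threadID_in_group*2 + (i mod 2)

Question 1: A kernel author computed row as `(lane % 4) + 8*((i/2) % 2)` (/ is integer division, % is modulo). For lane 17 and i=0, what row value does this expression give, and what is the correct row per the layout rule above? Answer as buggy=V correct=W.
`(lane % 4) + 8*((i/2) % 2)`[17,0]→1
17: G=4,T=1
[0] (4+0,1*2+0) = (4,2)
row: 1 vs 4

buggy=1 correct=4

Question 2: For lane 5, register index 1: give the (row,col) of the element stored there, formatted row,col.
1,3

5: G=1,T=1
[1] (1+0,1*2+1) = (1,3)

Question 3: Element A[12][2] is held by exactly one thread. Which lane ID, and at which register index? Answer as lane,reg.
r=12→G=4,rhi=1  c=2→T=1,p=0
L=4*4+1=17  i=1*2+0=2

17,2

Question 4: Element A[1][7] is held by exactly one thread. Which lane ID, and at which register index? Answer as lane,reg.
r=1→G=1,rhi=0  c=7→T=3,p=1
L=1*4+3=7  i=0*2+1=1

7,1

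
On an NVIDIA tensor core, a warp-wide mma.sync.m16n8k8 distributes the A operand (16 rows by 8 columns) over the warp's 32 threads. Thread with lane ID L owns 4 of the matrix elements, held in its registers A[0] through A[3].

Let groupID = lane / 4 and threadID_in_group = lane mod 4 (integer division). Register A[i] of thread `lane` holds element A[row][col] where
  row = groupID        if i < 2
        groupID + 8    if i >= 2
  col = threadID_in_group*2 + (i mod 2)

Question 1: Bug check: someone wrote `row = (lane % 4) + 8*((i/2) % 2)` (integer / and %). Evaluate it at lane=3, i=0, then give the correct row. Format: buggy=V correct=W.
`(lane % 4) + 8*((i/2) % 2)`[3,0]->3
3: gid=0,tid=3
[0] (0+0,3*2+0) = (0,6)
row: 3 vs 0

buggy=3 correct=0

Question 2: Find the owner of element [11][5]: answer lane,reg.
14,3

r:11=>grp=3,rB=1  c:5=>tig=2,lo=1
L=3*4+2=14  i=1*2+1=3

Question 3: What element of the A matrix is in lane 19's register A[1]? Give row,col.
19: gr=4,th=3
[1] (4+0,3*2+1) = (4,7)

4,7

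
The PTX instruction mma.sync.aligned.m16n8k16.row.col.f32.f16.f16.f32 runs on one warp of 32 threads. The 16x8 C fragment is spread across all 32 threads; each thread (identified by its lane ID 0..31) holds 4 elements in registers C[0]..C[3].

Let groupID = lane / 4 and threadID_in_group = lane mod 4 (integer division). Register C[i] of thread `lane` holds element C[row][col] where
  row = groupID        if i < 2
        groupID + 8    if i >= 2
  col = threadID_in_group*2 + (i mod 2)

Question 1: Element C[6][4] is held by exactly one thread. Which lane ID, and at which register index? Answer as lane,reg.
r=6->g=6,rb=0  c=4->t=2,b0=0
L=6*4+2=26  i=0*2+0=0

26,0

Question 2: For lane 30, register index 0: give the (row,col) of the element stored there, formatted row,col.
L=30⇒gr=30>>2=7, th=30&3=2
[0]⇒row 7+0=7  col 2·2+0=4

7,4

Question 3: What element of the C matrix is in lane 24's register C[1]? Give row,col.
6,1

24: grp=6,tig=0
[1] (6+0,0*2+1) = (6,1)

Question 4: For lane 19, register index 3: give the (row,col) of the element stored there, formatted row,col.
19: grp=4,tig=3
[3] (4+8,3*2+1) = (12,7)

12,7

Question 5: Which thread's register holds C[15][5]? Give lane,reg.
30,3

r: 15->gid=7,r8=1  c: 5->tid=2,i&1=1
L=7*4+2=30  i=1*2+1=3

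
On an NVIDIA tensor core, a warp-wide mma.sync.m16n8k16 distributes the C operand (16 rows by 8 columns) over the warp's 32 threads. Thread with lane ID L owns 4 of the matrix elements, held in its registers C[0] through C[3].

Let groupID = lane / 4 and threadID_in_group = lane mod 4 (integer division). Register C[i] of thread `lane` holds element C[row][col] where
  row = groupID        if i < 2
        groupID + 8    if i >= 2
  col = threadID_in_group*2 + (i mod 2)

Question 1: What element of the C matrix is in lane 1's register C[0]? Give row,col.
0,2

L=1⇒gr=1>>2=0, th=1&3=1
[0]⇒row 0+0=0  col 1·2+0=2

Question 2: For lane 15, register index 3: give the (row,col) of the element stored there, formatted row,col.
11,7

lane 15: g=3 (15/4), t=3 (15%4)
i=3: r=3+8=11, c=3*2+1=7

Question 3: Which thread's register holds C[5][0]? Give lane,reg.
20,0

r: 5->gid=5,r8=0  c: 0->tid=0,i&1=0
L=5*4+0=20  i=0*2+0=0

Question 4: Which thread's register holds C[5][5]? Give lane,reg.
r:5=>grp=5,rB=0  c:5=>tig=2,lo=1
L=5*4+2=22  i=0*2+1=1

22,1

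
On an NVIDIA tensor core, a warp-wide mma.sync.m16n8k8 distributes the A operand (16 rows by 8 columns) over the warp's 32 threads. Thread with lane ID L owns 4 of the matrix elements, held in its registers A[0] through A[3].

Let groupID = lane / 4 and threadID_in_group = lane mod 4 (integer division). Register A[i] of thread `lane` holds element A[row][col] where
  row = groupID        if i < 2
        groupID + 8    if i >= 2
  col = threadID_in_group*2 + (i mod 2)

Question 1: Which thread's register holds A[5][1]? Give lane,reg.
20,1

r=5→G=5,rhi=0  c=1→T=0,p=1
L=5*4+0=20  i=0*2+1=1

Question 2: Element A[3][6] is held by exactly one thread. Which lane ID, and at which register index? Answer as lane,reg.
r=3→G=3,rhi=0  c=6→T=3,p=0
L=3*4+3=15  i=0*2+0=0

15,0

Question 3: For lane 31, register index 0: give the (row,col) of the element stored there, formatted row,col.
7,6

lane 31=>31/4=7, 31 mod 4=3
i=0  r:7+0=>7  c:2·3+0=>6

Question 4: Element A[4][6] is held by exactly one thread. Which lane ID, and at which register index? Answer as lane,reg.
r: 4->gid=4,r8=0  c: 6->tid=3,i&1=0
L=4*4+3=19  i=0*2+0=0

19,0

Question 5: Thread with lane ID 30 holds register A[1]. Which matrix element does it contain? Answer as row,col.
7,5

L=30⇒gr=30>>2=7, th=30&3=2
[1]⇒row 7+0=7  col 2·2+1=5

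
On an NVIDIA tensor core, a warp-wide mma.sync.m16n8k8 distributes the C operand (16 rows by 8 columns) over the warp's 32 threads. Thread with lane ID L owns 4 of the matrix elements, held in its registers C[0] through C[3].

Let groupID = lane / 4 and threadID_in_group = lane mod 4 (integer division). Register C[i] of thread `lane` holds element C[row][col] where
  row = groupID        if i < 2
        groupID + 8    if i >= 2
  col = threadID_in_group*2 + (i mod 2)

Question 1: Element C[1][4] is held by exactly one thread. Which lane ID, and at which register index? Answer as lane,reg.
r:1=>grp=1,rB=0  c:4=>tig=2,lo=0
L=1*4+2=6  i=0*2+0=0

6,0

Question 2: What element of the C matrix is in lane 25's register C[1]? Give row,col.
6,3

lane 25->25/4=6, 25 mod 4=1
i=1  r:6+0->6  c:2·1+1->3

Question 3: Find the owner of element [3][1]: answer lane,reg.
12,1

r=3⇒gr=3,Rb=0  c=1⇒th=0,odd=1
L=3*4+0=12  i=0*2+1=1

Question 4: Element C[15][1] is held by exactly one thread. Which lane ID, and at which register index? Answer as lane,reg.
28,3

r: 15->gid=7,r8=1  c: 1->tid=0,i&1=1
L=7*4+0=28  i=1*2+1=3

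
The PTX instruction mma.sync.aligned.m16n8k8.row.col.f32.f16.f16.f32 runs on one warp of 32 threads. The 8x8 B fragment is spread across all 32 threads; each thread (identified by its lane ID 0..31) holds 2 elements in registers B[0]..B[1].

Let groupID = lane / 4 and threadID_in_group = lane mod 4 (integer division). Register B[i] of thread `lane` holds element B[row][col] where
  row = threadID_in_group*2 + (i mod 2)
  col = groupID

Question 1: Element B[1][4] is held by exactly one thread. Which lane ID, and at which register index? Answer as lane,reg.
c=4→G=4  r=1→T=0,p=1
L=4*4+0=16  i=1=1

16,1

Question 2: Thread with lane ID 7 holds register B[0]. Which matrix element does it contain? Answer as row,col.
6,1

lane 7: gid=1 (7/4), tid=3 (7%4)
i=0: r=3*2+0=6, c=gid=1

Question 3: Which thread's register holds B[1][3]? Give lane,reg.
12,1

c=3⇒gr=3  r=1⇒th=0,odd=1
L=3*4+0=12  i=1=1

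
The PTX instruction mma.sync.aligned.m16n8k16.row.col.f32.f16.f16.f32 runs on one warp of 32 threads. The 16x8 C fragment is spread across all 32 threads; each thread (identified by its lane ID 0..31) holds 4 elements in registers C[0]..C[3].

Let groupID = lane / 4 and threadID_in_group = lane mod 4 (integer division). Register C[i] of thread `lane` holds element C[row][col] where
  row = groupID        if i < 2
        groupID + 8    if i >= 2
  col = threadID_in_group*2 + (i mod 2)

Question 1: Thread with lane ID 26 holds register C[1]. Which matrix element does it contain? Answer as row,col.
6,5

26: gid=6,tid=2
[1] (6+0,2*2+1) = (6,5)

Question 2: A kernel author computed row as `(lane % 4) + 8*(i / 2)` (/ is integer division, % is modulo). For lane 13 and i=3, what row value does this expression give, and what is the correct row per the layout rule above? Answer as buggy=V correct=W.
buggy=9 correct=11

`(lane % 4) + 8*(i / 2)`[13,3]→9
lane 13: G=3 (13/4), T=1 (13%4)
i=3: r=3+8=11, c=1*2+1=3
row: 9 vs 11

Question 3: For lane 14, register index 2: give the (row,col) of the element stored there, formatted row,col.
14: g=3,t=2
[2] (3+8,2*2+0) = (11,4)

11,4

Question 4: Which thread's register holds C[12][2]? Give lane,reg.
17,2

r=12→G=4,rhi=1  c=2→T=1,p=0
L=4*4+1=17  i=1*2+0=2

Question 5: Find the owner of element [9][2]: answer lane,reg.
r: 9->gid=1,r8=1  c: 2->tid=1,i&1=0
L=1*4+1=5  i=1*2+0=2

5,2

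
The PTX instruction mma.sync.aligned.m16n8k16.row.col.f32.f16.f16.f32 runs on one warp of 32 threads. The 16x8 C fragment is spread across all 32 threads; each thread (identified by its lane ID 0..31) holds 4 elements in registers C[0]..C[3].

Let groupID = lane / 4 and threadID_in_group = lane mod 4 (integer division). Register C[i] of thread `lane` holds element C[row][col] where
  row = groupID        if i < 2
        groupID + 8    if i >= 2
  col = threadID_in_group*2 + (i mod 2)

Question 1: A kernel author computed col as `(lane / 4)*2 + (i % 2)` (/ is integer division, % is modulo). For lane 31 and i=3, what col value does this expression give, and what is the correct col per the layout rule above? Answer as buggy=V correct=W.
buggy=15 correct=7

`(lane / 4)*2 + (i % 2)`[31,3]→15
L=31→G=31>>2=7, T=31&3=3
[3]→row 7+8=15  col 3·2+1=7
col: 15 vs 7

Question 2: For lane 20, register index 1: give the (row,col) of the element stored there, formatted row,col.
20: g=5,t=0
[1] (5+0,0*2+1) = (5,1)

5,1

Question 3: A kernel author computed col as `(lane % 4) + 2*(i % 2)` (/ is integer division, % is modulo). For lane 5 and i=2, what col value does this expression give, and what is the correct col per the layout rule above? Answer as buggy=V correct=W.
buggy=1 correct=2

`(lane % 4) + 2*(i % 2)`[5,2]->1
5: gid=1,tid=1
[2] (1+8,1*2+0) = (9,2)
col: 1 vs 2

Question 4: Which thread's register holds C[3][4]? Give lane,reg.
r:3=>grp=3,rB=0  c:4=>tig=2,lo=0
L=3*4+2=14  i=0*2+0=0

14,0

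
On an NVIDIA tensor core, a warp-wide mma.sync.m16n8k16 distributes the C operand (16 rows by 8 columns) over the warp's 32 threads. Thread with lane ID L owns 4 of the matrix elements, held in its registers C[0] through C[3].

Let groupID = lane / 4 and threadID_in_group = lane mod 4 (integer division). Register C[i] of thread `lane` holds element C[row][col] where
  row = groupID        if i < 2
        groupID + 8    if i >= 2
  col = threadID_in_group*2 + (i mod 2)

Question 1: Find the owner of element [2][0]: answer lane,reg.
r:2=>grp=2,rB=0  c:0=>tig=0,lo=0
L=2*4+0=8  i=0*2+0=0

8,0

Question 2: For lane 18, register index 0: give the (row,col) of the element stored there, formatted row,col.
lane 18->18/4=4, 18 mod 4=2
i=0  r:4+0->4  c:2·2+0->4

4,4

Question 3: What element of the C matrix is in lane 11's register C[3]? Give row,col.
L=11→G=11>>2=2, T=11&3=3
[3]→row 2+8=10  col 3·2+1=7

10,7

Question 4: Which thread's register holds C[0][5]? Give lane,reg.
r=0→G=0,rhi=0  c=5→T=2,p=1
L=0*4+2=2  i=0*2+1=1

2,1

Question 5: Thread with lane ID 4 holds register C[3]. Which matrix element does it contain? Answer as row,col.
lane 4⇒4/4=1, 4 mod 4=0
i=3  r:1+8⇒9  c:2·0+1⇒1

9,1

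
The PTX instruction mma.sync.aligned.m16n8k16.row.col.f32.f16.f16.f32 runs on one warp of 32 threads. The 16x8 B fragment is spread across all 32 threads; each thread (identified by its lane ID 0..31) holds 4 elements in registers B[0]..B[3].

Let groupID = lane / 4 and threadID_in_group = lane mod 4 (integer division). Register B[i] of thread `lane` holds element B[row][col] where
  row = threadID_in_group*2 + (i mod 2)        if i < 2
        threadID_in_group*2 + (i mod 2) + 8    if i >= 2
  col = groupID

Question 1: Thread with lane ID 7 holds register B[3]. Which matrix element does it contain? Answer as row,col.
15,1

7: grp=1,tig=3
[3] (3*2+1+8,1) = (15,1)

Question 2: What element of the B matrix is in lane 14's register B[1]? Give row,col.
5,3

lane 14->14/4=3, 14 mod 4=2
i=1  r:2·2+1+0->5  c:3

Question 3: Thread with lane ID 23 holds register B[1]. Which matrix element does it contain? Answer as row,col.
lane 23: gid=5 (23/4), tid=3 (23%4)
i=1: r=3*2+1+0=7, c=gid=5

7,5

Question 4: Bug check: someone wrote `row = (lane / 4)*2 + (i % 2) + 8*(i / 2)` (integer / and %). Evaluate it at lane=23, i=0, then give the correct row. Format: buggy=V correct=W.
buggy=10 correct=6

`(lane / 4)*2 + (i % 2) + 8*(i / 2)`[23,0]⇒10
23: gr=5,th=3
[0] (3*2+0+0,5) = (6,5)
row: 10 vs 6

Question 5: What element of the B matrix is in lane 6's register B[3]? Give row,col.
L=6->g=6>>2=1, t=6&3=2
[3]->row 2·2+1+8=13  col g=1

13,1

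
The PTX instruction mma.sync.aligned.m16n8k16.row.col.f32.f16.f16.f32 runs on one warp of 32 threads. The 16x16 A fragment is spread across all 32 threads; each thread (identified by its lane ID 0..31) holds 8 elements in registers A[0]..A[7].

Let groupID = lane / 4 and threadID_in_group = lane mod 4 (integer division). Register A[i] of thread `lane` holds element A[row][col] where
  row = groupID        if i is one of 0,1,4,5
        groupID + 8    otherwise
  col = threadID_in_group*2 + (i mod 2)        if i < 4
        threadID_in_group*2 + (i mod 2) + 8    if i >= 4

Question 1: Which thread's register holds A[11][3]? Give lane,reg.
r=11→G=3,rhi=1  c=3→chi=0,T=1,p=1
L=3*4+1=13  i=0*4+1*2+1=3

13,3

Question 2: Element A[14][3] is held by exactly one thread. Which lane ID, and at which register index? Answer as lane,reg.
r=14->g=6,rb=1  c=3->cb=0,t=1,b0=1
L=6*4+1=25  i=0*4+1*2+1=3

25,3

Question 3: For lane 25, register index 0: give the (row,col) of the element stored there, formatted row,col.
6,2

25: G=6,T=1
[0] (6+0,1*2+0+0) = (6,2)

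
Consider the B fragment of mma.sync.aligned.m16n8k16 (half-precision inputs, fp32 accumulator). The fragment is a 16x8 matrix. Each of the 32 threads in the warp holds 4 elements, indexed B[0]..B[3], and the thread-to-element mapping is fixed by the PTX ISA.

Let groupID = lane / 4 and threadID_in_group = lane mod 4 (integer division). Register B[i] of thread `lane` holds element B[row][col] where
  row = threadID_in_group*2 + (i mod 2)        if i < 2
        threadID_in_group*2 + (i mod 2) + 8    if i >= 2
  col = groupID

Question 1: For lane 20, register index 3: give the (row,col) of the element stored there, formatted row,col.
20: grp=5,tig=0
[3] (0*2+1+8,5) = (9,5)

9,5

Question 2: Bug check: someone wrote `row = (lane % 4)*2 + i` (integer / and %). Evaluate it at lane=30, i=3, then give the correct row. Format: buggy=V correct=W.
`(lane % 4)*2 + i`[30,3]=>7
30: grp=7,tig=2
[3] (2*2+1+8,7) = (13,7)
row: 7 vs 13

buggy=7 correct=13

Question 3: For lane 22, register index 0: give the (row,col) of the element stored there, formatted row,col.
4,5

L=22→G=22>>2=5, T=22&3=2
[0]→row 2·2+0+0=4  col G=5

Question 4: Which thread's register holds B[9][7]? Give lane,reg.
28,3

c: 7->gid=7  r: 9->r8=1,tid=0,i&1=1
L=7*4+0=28  i=1*2+1=3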